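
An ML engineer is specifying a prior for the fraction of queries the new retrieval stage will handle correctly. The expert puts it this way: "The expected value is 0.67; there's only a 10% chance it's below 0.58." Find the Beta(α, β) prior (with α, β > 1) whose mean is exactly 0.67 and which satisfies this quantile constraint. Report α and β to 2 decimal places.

α ≈ 30.83, β ≈ 15.18

With mean 0.67 fixed, write α = 0.67s, β = 0.33s where s = α+β.
Need P(θ < 0.58) = 0.1 under Beta(0.67s, 0.33s). Normal approximation: (q−m)/√(m(1−m)/s) ≈ z_{0.1} = -1.28, so s ≈ 0.67·0.33·(-1.28)²/(0.58−0.67)² = 44.8.
At s = 44.8: P(θ<0.58) ≈ 0.103. Adjusting to match 0.1 gives s ≈ 46.01.
So α = 0.67·46.01 ≈ 30.83, β = 0.33·46.01 ≈ 15.18.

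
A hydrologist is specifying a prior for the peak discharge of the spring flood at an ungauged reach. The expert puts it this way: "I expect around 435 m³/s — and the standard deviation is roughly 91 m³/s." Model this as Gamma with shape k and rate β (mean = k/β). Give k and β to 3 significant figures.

For Gamma(k, rate β): mean = k/β, variance = k/β², so CV = 1/√k.
CV = SD/mean = 91/435 = 0.2092, hence k = 1/CV² = 22.9.
Then β = k/mean = 22.9/435 = 0.0525.

k ≈ 22.9, β ≈ 0.0525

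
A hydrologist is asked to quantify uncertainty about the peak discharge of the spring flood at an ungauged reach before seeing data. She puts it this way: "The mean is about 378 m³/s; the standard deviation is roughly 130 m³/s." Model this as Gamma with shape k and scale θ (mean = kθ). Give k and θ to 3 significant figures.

For Gamma(k, scale θ): mean = kθ, variance = kθ², so CV = 1/√k.
CV = SD/mean = 130/378 = 0.3439, hence k = 1/CV² = 8.45.
Then θ = mean/k = 378/8.45 = 44.7.

k ≈ 8.45, θ ≈ 44.7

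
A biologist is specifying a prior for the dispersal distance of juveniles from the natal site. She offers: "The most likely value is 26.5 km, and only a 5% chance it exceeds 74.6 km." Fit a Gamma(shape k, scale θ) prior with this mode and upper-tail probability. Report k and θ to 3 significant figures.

Gamma(k,θ) with k>1 has mode (k−1)θ, so θ = 26.5/(k−1).
Need P(X < 74.6) = 0.95 with θ tied to k this way. Start at k = 2, θ = 26.5: P(X<74.6) ≈ 0.771.
Too low — raise k to concentrate. Iterating converges to k ≈ 3.5.
Then θ = 26.5/(3.5−1) ≈ 10.6.

k ≈ 3.5, θ ≈ 10.6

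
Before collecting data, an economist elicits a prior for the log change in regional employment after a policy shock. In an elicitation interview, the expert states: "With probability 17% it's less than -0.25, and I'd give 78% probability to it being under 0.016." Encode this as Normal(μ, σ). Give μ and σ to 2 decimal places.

For Normal(μ,σ), the p-quantile is μ + z_p·σ. Here z_{0.17} = -0.9542, z_{0.78} = 0.7722.
So -0.25 = μ − 0.9542σ and 0.016 = μ + 0.7722σ.
Subtracting: σ = (0.016 − -0.25)/(0.7722 − (-0.9542)) = 0.15.
Then μ = -0.25 − (-0.9542)·0.15 = -0.10.

μ = -0.10, σ = 0.15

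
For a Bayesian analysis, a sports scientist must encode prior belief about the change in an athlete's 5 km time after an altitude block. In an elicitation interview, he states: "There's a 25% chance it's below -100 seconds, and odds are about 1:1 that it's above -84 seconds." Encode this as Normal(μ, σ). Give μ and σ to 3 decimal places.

μ = -84.000, σ = 23.722

The p-quantile of Normal(μ,σ) is μ + z_p·σ, with z_{0.25} = -0.6745 and z_{0.5} = 0.
Eliminate σ: μ = (z₂·x₁ − z₁·x₂)/(z₂ − z₁) = (0·-100 − (-0.6745)·-84)/0.6745 = -84.000.
Then σ = (x₂ − x₁)/(z₂ − z₁) = (-84 − -100)/0.6745 = 23.722.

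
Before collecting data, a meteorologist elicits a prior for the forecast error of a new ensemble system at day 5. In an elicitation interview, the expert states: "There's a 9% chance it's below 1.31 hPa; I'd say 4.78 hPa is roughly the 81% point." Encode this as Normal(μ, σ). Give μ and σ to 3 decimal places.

The p-quantile of Normal(μ,σ) is μ + z_p·σ, with z_{0.09} = -1.341 and z_{0.81} = 0.8779.
Eliminate σ: μ = (z₂·x₁ − z₁·x₂)/(z₂ − z₁) = (0.8779·1.31 − (-1.341)·4.78)/2.219 = 3.407.
Then σ = (x₂ − x₁)/(z₂ − z₁) = (4.78 − 1.31)/2.219 = 1.564.

μ = 3.407, σ = 1.564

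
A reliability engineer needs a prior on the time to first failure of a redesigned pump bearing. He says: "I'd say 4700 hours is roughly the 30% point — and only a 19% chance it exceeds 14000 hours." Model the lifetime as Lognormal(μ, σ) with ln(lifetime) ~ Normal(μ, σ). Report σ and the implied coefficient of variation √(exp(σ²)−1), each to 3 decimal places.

If T ~ Lognormal(μ,σ) then ln T ~ Normal(μ,σ), so the p-quantile of ln T is μ + z_p·σ.
ln(4700) = 8.455 and ln(14000) = 9.547; z_{0.3} = -0.5244, z_{0.81} = 0.8779.
σ = (9.547 − 8.455)/(0.8779 − (-0.5244)) = 0.778.
μ = 8.455 − (-0.5244)·0.778 = 8.863.
CV = √(exp(σ²)−1) = √(exp(0.6058)−1) = 0.913.

σ ≈ 0.778, CV ≈ 0.913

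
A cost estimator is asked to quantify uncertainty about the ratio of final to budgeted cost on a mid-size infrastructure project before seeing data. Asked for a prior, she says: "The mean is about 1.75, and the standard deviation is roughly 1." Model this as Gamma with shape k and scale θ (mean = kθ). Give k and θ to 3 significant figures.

k ≈ 3.06, θ ≈ 0.571

For Gamma(k, scale θ): mean = kθ, variance = kθ², so CV = 1/√k.
CV = SD/mean = 1/1.75 = 0.5714, hence k = 1/CV² = 3.06.
Then θ = mean/k = 1.75/3.06 = 0.571.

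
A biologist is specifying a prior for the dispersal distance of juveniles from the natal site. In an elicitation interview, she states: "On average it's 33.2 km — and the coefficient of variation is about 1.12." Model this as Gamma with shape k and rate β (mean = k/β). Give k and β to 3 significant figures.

For Gamma(k, rate β): mean = k/β, variance = k/β², so CV = 1/√k.
CV = 1.12, hence k = 1/CV² = 0.797.
Then β = k/mean = 0.797/33.2 = 0.024.

k ≈ 0.797, β ≈ 0.024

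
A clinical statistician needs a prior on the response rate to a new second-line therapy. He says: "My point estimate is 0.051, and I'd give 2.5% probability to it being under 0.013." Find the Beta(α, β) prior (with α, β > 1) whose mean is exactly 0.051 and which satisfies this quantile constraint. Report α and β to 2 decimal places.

With mean 0.051 fixed, write α = 0.051s, β = 0.949s where s = α+β.
Need P(θ < 0.013) = 0.025 under Beta(0.051s, 0.949s). Normal approximation: (q−m)/√(m(1−m)/s) ≈ z_{0.025} = -1.96, so s ≈ 0.051·0.949·(-1.96)²/(0.013−0.051)² = 128.8.
At s = 128.8: P(θ<0.013) ≈ 0.003. Adjusting to match 0.025 gives s ≈ 70.67.
So α = 0.051·70.67 ≈ 3.60, β = 0.949·70.67 ≈ 67.06.

α ≈ 3.60, β ≈ 67.06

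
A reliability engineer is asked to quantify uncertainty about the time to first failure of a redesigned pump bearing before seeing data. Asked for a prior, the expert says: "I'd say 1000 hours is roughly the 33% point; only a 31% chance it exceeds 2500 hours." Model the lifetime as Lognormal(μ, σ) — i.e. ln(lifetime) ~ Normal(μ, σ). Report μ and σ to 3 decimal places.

If T ~ Lognormal(μ,σ) then ln T ~ Normal(μ,σ), so the p-quantile of ln T is μ + z_p·σ.
ln(1000) = 6.908 and ln(2500) = 7.824; z_{0.33} = -0.4399, z_{0.69} = 0.4959.
σ = (7.824 − 6.908)/(0.4959 − (-0.4399)) = 0.979.
μ = 6.908 − (-0.4399)·0.979 = 7.339.

μ ≈ 7.339, σ ≈ 0.979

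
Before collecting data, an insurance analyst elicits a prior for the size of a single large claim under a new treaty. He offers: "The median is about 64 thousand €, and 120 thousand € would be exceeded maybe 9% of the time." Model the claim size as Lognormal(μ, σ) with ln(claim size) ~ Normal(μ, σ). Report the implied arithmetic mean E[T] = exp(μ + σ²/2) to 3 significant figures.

If T ~ Lognormal(μ,σ) then ln T ~ Normal(μ,σ), so the p-quantile of ln T is μ + z_p·σ.
ln(64) = 4.159 and ln(120) = 4.787; z_{0.5} = 0, z_{0.91} = 1.341.
σ = (4.787 − 4.159)/(1.341 − (0)) = 0.469.
μ = 4.159 − (0)·0.469 = 4.159.
E[T] = exp(μ + σ²/2) = exp(4.159 + 0.1099) = 71.4 thousand €.

E[T] ≈ 71.4 thousand €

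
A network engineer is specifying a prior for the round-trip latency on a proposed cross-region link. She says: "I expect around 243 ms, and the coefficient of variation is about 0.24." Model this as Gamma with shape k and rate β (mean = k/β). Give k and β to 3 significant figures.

k ≈ 17.4, β ≈ 0.0714

For Gamma(k, rate β): mean = k/β, variance = k/β², so CV = 1/√k.
CV = 0.24, hence k = 1/CV² = 17.4.
Then β = k/mean = 17.4/243 = 0.0714.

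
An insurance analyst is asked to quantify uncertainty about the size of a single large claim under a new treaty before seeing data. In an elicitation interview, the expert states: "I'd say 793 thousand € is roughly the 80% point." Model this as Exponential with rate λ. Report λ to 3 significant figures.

λ ≈ 0.00203

P(T < 793.0) = 1 − e^(−λ·793.0) = 0.8, so λ = −ln(1−0.8)/793.0 = −ln(0.2)/793.0 = 0.00203.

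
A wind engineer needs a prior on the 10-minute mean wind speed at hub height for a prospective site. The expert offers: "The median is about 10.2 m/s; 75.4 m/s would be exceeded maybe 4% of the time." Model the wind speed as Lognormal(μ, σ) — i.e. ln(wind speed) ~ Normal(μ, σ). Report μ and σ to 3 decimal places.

μ ≈ 2.322, σ ≈ 1.143

If T ~ Lognormal(μ,σ) then ln T ~ Normal(μ,σ), so the p-quantile of ln T is μ + z_p·σ.
ln(10.2) = 2.322 and ln(75.4) = 4.323; z_{0.5} = 0, z_{0.96} = 1.751.
σ = (4.323 − 2.322)/(1.751 − (0)) = 1.143.
μ = 2.322 − (0)·1.143 = 2.322.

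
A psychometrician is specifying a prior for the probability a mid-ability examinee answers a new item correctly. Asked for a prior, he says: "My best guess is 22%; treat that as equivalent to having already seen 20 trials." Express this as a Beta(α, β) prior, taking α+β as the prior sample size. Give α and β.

α = 4.4, β = 15.6

Under the effective-sample-size interpretation, Beta(α, β) has prior mean α/(α+β) and prior sample size α+β.
So α+β = 20 and α/(α+β) = 0.22, giving α = 0.22·20 = 4.4 and β = 20 − 4.4 = 15.6.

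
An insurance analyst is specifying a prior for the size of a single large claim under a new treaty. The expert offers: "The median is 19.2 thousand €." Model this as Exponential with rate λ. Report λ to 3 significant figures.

λ ≈ 0.0361

Exponential median = ln 2 / λ, so λ = ln 2 / 19.2 = 0.0361.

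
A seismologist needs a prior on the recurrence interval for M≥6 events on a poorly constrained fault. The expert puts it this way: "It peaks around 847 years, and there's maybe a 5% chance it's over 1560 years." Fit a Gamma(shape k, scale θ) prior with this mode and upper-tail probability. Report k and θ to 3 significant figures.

k ≈ 8.46, θ ≈ 113

Gamma(k,θ) with k>1 has mode (k−1)θ, so θ = 847/(k−1).
Need P(X < 1560) = 0.95 with θ tied to k this way. Start at k = 2, θ = 847: P(X<1560) ≈ 0.549.
Too low — raise k to concentrate. Iterating converges to k ≈ 8.46.
Then θ = 847/(8.46−1) ≈ 113.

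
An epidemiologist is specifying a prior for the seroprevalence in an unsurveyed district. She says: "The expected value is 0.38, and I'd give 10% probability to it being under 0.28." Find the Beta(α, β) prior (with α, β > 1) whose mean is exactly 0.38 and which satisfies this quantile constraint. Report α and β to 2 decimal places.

α ≈ 14.14, β ≈ 23.06

With mean 0.38 fixed, write α = 0.38s, β = 0.62s where s = α+β.
Need P(θ < 0.28) = 0.1 under Beta(0.38s, 0.62s). Normal approximation: (q−m)/√(m(1−m)/s) ≈ z_{0.1} = -1.28, so s ≈ 0.38·0.62·(-1.28)²/(0.28−0.38)² = 38.7.
At s = 38.7: P(θ<0.28) ≈ 0.095. Adjusting to match 0.1 gives s ≈ 37.20.
So α = 0.38·37.20 ≈ 14.14, β = 0.62·37.20 ≈ 23.06.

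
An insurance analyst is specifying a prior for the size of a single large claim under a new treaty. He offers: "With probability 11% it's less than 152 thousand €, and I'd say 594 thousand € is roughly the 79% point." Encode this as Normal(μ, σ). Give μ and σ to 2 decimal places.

The p-quantile of Normal(μ,σ) is μ + z_p·σ, with z_{0.11} = -1.227 and z_{0.79} = 0.8064.
Eliminate σ: μ = (z₂·x₁ − z₁·x₂)/(z₂ − z₁) = (0.8064·152 − (-1.227)·594)/2.033 = 418.67.
Then σ = (x₂ − x₁)/(z₂ − z₁) = (594 − 152)/2.033 = 217.42.

μ = 418.67, σ = 217.42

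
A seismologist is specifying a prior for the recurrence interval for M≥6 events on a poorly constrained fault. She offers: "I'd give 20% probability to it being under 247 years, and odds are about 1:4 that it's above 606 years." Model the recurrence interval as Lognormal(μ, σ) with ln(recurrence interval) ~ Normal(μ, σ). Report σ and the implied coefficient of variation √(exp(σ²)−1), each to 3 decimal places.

σ ≈ 0.533, CV ≈ 0.573

If T ~ Lognormal(μ,σ) then ln T ~ Normal(μ,σ), so the p-quantile of ln T is μ + z_p·σ.
ln(247) = 5.509 and ln(606) = 6.407; z_{0.2} = -0.8416, z_{0.8} = 0.8416.
σ = (6.407 − 5.509)/(0.8416 − (-0.8416)) = 0.533.
μ = 5.509 − (-0.8416)·0.533 = 5.958.
CV = √(exp(σ²)−1) = √(exp(0.2843)−1) = 0.573.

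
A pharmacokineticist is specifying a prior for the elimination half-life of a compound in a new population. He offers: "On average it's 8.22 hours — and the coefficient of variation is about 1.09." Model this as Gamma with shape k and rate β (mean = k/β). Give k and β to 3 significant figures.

k ≈ 0.842, β ≈ 0.102

For Gamma(k, rate β): mean = k/β, variance = k/β², so CV = 1/√k.
CV = 1.09, hence k = 1/CV² = 0.842.
Then β = k/mean = 0.842/8.22 = 0.102.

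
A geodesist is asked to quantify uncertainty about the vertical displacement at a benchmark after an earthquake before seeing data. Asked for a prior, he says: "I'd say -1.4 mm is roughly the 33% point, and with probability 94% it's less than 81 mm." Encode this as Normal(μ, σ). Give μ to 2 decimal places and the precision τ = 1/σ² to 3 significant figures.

μ = 16.77, τ = 0.000586

The p-quantile of Normal(μ,σ) is μ + z_p·σ, with z_{0.33} = -0.4399 and z_{0.94} = 1.555.
Eliminate σ: μ = (z₂·x₁ − z₁·x₂)/(z₂ − z₁) = (1.555·-1.4 − (-0.4399)·81)/1.995 = 16.77.
Then σ = (x₂ − x₁)/(z₂ − z₁) = (81 − -1.4)/1.995 = 41.31.
Precision τ = 1/σ² = 1/41.31² = 0.000586.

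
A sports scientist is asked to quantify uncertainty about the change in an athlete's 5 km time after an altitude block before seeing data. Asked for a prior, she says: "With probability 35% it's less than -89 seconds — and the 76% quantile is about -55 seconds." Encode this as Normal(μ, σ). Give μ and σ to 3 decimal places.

μ = -76.999, σ = 31.146

The p-quantile of Normal(μ,σ) is μ + z_p·σ, with z_{0.35} = -0.3853 and z_{0.76} = 0.7063.
Eliminate σ: μ = (z₂·x₁ − z₁·x₂)/(z₂ − z₁) = (0.7063·-89 − (-0.3853)·-55)/1.092 = -76.999.
Then σ = (x₂ − x₁)/(z₂ − z₁) = (-55 − -89)/1.092 = 31.146.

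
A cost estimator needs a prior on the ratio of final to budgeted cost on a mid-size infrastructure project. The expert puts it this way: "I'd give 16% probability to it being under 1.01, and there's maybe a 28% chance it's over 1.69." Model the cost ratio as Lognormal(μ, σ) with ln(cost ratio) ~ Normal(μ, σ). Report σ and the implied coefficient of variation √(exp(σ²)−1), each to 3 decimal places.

σ ≈ 0.326, CV ≈ 0.335

If T ~ Lognormal(μ,σ) then ln T ~ Normal(μ,σ), so the p-quantile of ln T is μ + z_p·σ.
ln(1.01) = 0.00995 and ln(1.69) = 0.5247; z_{0.16} = -0.9945, z_{0.72} = 0.5828.
σ = (0.5247 − 0.00995)/(0.5828 − (-0.9945)) = 0.326.
μ = 0.00995 − (-0.9945)·0.326 = 0.335.
CV = √(exp(σ²)−1) = √(exp(0.1065)−1) = 0.335.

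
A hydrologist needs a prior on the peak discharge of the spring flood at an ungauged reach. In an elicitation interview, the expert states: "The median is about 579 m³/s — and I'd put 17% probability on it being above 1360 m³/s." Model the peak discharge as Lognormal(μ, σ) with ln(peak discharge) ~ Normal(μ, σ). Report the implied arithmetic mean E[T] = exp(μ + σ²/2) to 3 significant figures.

If T ~ Lognormal(μ,σ) then ln T ~ Normal(μ,σ), so the p-quantile of ln T is μ + z_p·σ.
ln(579) = 6.361 and ln(1360) = 7.215; z_{0.5} = 0, z_{0.83} = 0.9542.
σ = (7.215 − 6.361)/(0.9542 − (0)) = 0.895.
μ = 6.361 − (0)·0.895 = 6.361.
E[T] = exp(μ + σ²/2) = exp(6.361 + 0.4005) = 864 m³/s.

E[T] ≈ 864 m³/s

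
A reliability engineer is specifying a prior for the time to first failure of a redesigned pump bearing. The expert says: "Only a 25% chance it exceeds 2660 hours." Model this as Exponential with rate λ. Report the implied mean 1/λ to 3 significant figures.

mean ≈ 1920 hours

P(T > 2660.0) = e^(−λ·2660.0) = 0.25, so λ = −ln(0.25)/2660.0 = 0.000521.
Mean = 1/λ = 1920 hours.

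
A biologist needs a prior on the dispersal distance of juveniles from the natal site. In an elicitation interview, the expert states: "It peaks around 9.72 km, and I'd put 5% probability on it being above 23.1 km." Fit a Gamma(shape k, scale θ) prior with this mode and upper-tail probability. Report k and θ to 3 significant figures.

k ≈ 4.64, θ ≈ 2.67

Gamma(k,θ) with k>1 has mode (k−1)θ, so θ = 9.72/(k−1).
Need P(X < 23.1) = 0.95 with θ tied to k this way. Start at k = 2, θ = 9.72: P(X<23.1) ≈ 0.686.
Too low — raise k to concentrate. Iterating converges to k ≈ 4.64.
Then θ = 9.72/(4.64−1) ≈ 2.67.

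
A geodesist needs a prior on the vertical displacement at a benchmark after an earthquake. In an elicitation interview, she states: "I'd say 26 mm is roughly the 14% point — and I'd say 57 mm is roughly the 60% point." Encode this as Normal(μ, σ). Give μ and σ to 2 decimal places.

For Normal(μ,σ), the p-quantile is μ + z_p·σ. Here z_{0.14} = -1.08, z_{0.6} = 0.2533.
So 26 = μ − 1.08σ and 57 = μ + 0.2533σ.
Subtracting: σ = (57 − 26)/(0.2533 − (-1.08)) = 23.24.
Then μ = 26 − (-1.08)·23.24 = 51.11.

μ = 51.11, σ = 23.24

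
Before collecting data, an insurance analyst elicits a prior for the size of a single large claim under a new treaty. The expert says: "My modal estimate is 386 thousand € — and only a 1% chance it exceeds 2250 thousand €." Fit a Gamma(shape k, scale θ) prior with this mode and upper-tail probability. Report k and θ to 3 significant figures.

k ≈ 2.2, θ ≈ 321

Gamma(k,θ) with k>1 has mode (k−1)θ, so θ = 386/(k−1).
Need P(X < 2250) = 0.99 with θ tied to k this way. Start at k = 2, θ = 386: P(X<2250) ≈ 0.980.
Too low — raise k to concentrate. Iterating converges to k ≈ 2.2.
Then θ = 386/(2.2−1) ≈ 321.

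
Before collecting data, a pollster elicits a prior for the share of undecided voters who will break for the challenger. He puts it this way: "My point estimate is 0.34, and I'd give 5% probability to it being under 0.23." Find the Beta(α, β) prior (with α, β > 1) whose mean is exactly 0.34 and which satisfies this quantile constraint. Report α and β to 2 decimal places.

α ≈ 15.54, β ≈ 30.17

With mean 0.34 fixed, write α = 0.34s, β = 0.66s where s = α+β.
Need P(θ < 0.23) = 0.05 under Beta(0.34s, 0.66s). Normal approximation: (q−m)/√(m(1−m)/s) ≈ z_{0.05} = -1.64, so s ≈ 0.34·0.66·(-1.64)²/(0.23−0.34)² = 50.2.
At s = 50.2: P(θ<0.23) ≈ 0.042. Adjusting to match 0.05 gives s ≈ 45.72.
So α = 0.34·45.72 ≈ 15.54, β = 0.66·45.72 ≈ 30.17.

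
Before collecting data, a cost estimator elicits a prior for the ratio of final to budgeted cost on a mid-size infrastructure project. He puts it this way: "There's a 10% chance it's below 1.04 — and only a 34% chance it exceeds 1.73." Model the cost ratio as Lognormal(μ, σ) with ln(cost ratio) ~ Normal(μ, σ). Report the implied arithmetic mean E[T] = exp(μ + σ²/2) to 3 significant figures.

E[T] ≈ 1.6

If T ~ Lognormal(μ,σ) then ln T ~ Normal(μ,σ), so the p-quantile of ln T is μ + z_p·σ.
ln(1.04) = 0.03922 and ln(1.73) = 0.5481; z_{0.1} = -1.282, z_{0.66} = 0.4125.
σ = (0.5481 − 0.03922)/(0.4125 − (-1.282)) = 0.300.
μ = 0.03922 − (-1.282)·0.300 = 0.424.
E[T] = exp(μ + σ²/2) = exp(0.424 + 0.0451) = 1.6.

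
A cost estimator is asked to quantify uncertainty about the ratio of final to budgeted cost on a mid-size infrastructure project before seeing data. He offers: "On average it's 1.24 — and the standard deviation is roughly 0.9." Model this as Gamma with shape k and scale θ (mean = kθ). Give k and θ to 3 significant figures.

k ≈ 1.9, θ ≈ 0.653

For Gamma(k, scale θ): mean = kθ, variance = kθ², so CV = 1/√k.
CV = SD/mean = 0.9/1.24 = 0.7258, hence k = 1/CV² = 1.9.
Then θ = mean/k = 1.24/1.9 = 0.653.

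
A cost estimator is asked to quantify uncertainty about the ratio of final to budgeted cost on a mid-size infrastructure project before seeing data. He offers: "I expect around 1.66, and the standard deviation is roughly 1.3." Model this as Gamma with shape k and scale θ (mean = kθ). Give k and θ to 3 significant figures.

k ≈ 1.63, θ ≈ 1.02

For Gamma(k, scale θ): mean = kθ, variance = kθ², so CV = 1/√k.
CV = SD/mean = 1.3/1.66 = 0.7831, hence k = 1/CV² = 1.63.
Then θ = mean/k = 1.66/1.63 = 1.02.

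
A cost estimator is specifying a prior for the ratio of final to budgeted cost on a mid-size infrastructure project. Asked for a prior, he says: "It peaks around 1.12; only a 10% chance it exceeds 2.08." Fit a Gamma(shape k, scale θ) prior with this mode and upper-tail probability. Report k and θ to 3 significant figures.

Gamma(k,θ) with k>1 has mode (k−1)θ, so θ = 1.12/(k−1).
Need P(X < 2.08) = 0.9 with θ tied to k this way. Start at k = 2, θ = 1.12: P(X<2.08) ≈ 0.554.
Too low — raise k to concentrate. Iterating converges to k ≈ 5.98.
Then θ = 1.12/(5.98−1) ≈ 0.225.

k ≈ 5.98, θ ≈ 0.225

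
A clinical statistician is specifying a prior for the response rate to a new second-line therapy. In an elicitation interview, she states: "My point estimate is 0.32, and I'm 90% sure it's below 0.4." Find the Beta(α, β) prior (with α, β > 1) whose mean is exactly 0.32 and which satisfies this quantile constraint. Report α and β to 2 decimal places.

α ≈ 18.34, β ≈ 38.97

With mean 0.32 fixed, write α = 0.32s, β = 0.68s where s = α+β.
Need P(θ < 0.4) = 0.9 under Beta(0.32s, 0.68s). Normal approximation: (q−m)/√(m(1−m)/s) ≈ z_{0.9} = 1.28, so s ≈ 0.32·0.68·(1.28)²/(0.4−0.32)² = 55.8.
At s = 55.8: P(θ<0.4) ≈ 0.897. Adjusting to match 0.9 gives s ≈ 57.31.
So α = 0.32·57.31 ≈ 18.34, β = 0.68·57.31 ≈ 38.97.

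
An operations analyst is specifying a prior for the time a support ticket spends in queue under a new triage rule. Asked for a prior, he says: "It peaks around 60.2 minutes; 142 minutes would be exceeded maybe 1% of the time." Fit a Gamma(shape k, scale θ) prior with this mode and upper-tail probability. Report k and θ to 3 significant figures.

k ≈ 7.45, θ ≈ 9.33

Gamma(k,θ) with k>1 has mode (k−1)θ, so θ = 60.2/(k−1).
Need P(X < 142) = 0.99 with θ tied to k this way. Start at k = 2, θ = 60.2: P(X<142) ≈ 0.682.
Too low — raise k to concentrate. Iterating converges to k ≈ 7.45.
Then θ = 60.2/(7.45−1) ≈ 9.33.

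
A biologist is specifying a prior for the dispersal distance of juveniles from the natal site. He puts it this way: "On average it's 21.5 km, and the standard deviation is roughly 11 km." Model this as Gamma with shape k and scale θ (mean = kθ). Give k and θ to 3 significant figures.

k ≈ 3.82, θ ≈ 5.63

For Gamma(k, scale θ): mean = kθ, variance = kθ², so CV = 1/√k.
CV = SD/mean = 11/21.5 = 0.5116, hence k = 1/CV² = 3.82.
Then θ = mean/k = 21.5/3.82 = 5.63.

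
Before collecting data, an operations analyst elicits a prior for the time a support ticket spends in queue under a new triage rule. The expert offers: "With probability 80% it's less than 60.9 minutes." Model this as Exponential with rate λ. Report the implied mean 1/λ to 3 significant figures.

P(T < 60.9) = 1 − e^(−λ·60.9) = 0.8, so λ = −ln(1−0.8)/60.9 = −ln(0.2)/60.9 = 0.0264.
Mean = 1/λ = 37.8 minutes.

mean ≈ 37.8 minutes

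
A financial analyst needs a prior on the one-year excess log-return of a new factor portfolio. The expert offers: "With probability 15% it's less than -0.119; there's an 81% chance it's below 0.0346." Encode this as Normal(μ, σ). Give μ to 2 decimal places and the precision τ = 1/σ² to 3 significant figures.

The p-quantile of Normal(μ,σ) is μ + z_p·σ, with z_{0.15} = -1.036 and z_{0.81} = 0.8779.
Eliminate σ: μ = (z₂·x₁ − z₁·x₂)/(z₂ − z₁) = (0.8779·-0.119 − (-1.036)·0.0346)/1.914 = -0.04.
Then σ = (x₂ − x₁)/(z₂ − z₁) = (0.0346 − -0.119)/1.914 = 0.08.
Precision τ = 1/σ² = 1/0.08024² = 155.

μ = -0.04, τ = 155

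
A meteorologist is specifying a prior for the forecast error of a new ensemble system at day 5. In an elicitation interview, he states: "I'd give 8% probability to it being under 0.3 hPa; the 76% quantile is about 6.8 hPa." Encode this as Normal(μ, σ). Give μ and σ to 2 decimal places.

μ = 4.63, σ = 3.08

The p-quantile of Normal(μ,σ) is μ + z_p·σ, with z_{0.08} = -1.405 and z_{0.76} = 0.7063.
Eliminate σ: μ = (z₂·x₁ − z₁·x₂)/(z₂ − z₁) = (0.7063·0.3 − (-1.405)·6.8)/2.111 = 4.63.
Then σ = (x₂ − x₁)/(z₂ − z₁) = (6.8 − 0.3)/2.111 = 3.08.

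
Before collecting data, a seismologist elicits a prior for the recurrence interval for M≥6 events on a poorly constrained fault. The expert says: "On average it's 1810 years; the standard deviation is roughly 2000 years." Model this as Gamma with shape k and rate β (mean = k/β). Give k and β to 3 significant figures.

k ≈ 0.819, β ≈ 0.000452

For Gamma(k, rate β): mean = k/β, variance = k/β², so CV = 1/√k.
CV = SD/mean = 2000/1810 = 1.105, hence k = 1/CV² = 0.819.
Then β = k/mean = 0.819/1810 = 0.000452.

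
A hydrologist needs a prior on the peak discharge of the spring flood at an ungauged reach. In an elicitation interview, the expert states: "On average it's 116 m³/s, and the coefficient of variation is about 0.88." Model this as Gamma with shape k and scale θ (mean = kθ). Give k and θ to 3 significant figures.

k ≈ 1.29, θ ≈ 89.8

For Gamma(k, scale θ): mean = kθ, variance = kθ², so CV = 1/√k.
CV = 0.88, hence k = 1/CV² = 1.29.
Then θ = mean/k = 116/1.29 = 89.8.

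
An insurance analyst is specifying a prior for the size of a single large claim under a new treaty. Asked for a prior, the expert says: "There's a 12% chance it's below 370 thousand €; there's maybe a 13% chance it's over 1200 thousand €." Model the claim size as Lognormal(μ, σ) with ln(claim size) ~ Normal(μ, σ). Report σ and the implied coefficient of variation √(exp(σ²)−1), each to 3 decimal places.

σ ≈ 0.511, CV ≈ 0.547

If T ~ Lognormal(μ,σ) then ln T ~ Normal(μ,σ), so the p-quantile of ln T is μ + z_p·σ.
ln(370) = 5.914 and ln(1200) = 7.09; z_{0.12} = -1.175, z_{0.87} = 1.126.
σ = (7.09 − 5.914)/(1.126 − (-1.175)) = 0.511.
μ = 5.914 − (-1.175)·0.511 = 6.514.
CV = √(exp(σ²)−1) = √(exp(0.2614)−1) = 0.547.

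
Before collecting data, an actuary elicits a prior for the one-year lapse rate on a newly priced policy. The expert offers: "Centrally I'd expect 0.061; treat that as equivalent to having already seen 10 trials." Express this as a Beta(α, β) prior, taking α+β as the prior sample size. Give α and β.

Under the effective-sample-size interpretation, Beta(α, β) has prior mean α/(α+β) and prior sample size α+β.
So α+β = 10 and α/(α+β) = 0.061, giving α = 0.061·10 = 0.61 and β = 10 − 0.61 = 9.39.

α = 0.61, β = 9.39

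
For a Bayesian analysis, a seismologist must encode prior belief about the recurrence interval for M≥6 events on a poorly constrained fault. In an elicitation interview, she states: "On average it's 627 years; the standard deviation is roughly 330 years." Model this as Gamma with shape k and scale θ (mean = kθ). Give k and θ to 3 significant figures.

k ≈ 3.61, θ ≈ 174

For Gamma(k, scale θ): mean = kθ, variance = kθ², so CV = 1/√k.
CV = SD/mean = 330/627 = 0.5263, hence k = 1/CV² = 3.61.
Then θ = mean/k = 627/3.61 = 174.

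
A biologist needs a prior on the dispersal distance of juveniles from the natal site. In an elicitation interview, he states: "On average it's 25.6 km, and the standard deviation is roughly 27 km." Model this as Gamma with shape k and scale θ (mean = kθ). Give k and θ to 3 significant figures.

For Gamma(k, scale θ): mean = kθ, variance = kθ², so CV = 1/√k.
CV = SD/mean = 27/25.6 = 1.055, hence k = 1/CV² = 0.899.
Then θ = mean/k = 25.6/0.899 = 28.5.

k ≈ 0.899, θ ≈ 28.5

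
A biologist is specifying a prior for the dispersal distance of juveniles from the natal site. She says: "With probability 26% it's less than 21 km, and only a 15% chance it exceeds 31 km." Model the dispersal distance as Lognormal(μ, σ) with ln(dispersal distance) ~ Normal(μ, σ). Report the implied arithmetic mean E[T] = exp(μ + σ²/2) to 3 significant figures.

E[T] ≈ 25 km

If T ~ Lognormal(μ,σ) then ln T ~ Normal(μ,σ), so the p-quantile of ln T is μ + z_p·σ.
ln(21) = 3.045 and ln(31) = 3.434; z_{0.26} = -0.6433, z_{0.85} = 1.036.
σ = (3.434 − 3.045)/(1.036 − (-0.6433)) = 0.232.
μ = 3.045 − (-0.6433)·0.232 = 3.194.
E[T] = exp(μ + σ²/2) = exp(3.194 + 0.0269) = 25 km.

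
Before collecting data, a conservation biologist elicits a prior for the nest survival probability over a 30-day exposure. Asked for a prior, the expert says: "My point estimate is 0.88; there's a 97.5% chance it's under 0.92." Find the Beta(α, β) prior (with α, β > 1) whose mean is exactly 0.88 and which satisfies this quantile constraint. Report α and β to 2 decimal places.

With mean 0.88 fixed, write α = 0.88s, β = 0.12s where s = α+β.
Need P(θ < 0.92) = 0.975 under Beta(0.88s, 0.12s). Normal approximation: (q−m)/√(m(1−m)/s) ≈ z_{0.975} = 1.96, so s ≈ 0.88·0.12·(1.96)²/(0.92−0.88)² = 253.5.
At s = 253.5: P(θ<0.92) ≈ 0.984. Adjusting to match 0.975 gives s ≈ 213.29.
So α = 0.88·213.29 ≈ 187.69, β = 0.12·213.29 ≈ 25.59.

α ≈ 187.69, β ≈ 25.59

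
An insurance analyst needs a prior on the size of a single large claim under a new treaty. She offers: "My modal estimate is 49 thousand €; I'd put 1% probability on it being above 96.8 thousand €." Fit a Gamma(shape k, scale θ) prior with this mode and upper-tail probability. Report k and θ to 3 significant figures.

Gamma(k,θ) with k>1 has mode (k−1)θ, so θ = 49/(k−1).
Need P(X < 96.8) = 0.99 with θ tied to k this way. Start at k = 2, θ = 49: P(X<96.8) ≈ 0.587.
Too low — raise k to concentrate. Iterating converges to k ≈ 11.6.
Then θ = 49/(11.6−1) ≈ 4.61.

k ≈ 11.6, θ ≈ 4.61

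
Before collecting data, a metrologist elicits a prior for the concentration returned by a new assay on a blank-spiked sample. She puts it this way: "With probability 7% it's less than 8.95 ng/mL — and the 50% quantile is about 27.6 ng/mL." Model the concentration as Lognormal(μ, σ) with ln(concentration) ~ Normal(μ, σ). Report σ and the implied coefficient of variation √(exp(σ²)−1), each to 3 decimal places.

σ ≈ 0.763, CV ≈ 0.889

If T ~ Lognormal(μ,σ) then ln T ~ Normal(μ,σ), so the p-quantile of ln T is μ + z_p·σ.
ln(8.95) = 2.192 and ln(27.6) = 3.318; z_{0.07} = -1.476, z_{0.5} = 0.
σ = (3.318 − 2.192)/(0 − (-1.476)) = 0.763.
μ = 2.192 − (-1.476)·0.763 = 3.318.
CV = √(exp(σ²)−1) = √(exp(0.5823)−1) = 0.889.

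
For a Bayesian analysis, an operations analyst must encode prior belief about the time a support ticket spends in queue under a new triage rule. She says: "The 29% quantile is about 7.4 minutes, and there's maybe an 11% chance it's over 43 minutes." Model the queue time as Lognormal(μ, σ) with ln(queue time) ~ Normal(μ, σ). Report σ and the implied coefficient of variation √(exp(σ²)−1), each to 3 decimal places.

σ ≈ 0.989, CV ≈ 1.287

If T ~ Lognormal(μ,σ) then ln T ~ Normal(μ,σ), so the p-quantile of ln T is μ + z_p·σ.
ln(7.4) = 2.001 and ln(43) = 3.761; z_{0.29} = -0.5534, z_{0.89} = 1.227.
σ = (3.761 − 2.001)/(1.227 − (-0.5534)) = 0.989.
μ = 2.001 − (-0.5534)·0.989 = 2.549.
CV = √(exp(σ²)−1) = √(exp(0.9774)−1) = 1.287.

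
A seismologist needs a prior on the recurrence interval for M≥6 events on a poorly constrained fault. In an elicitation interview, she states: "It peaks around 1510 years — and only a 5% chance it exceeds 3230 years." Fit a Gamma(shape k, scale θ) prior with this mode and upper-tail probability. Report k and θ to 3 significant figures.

k ≈ 5.77, θ ≈ 317

Gamma(k,θ) with k>1 has mode (k−1)θ, so θ = 1510/(k−1).
Need P(X < 3230) = 0.95 with θ tied to k this way. Start at k = 2, θ = 1510: P(X<3230) ≈ 0.630.
Too low — raise k to concentrate. Iterating converges to k ≈ 5.77.
Then θ = 1510/(5.77−1) ≈ 317.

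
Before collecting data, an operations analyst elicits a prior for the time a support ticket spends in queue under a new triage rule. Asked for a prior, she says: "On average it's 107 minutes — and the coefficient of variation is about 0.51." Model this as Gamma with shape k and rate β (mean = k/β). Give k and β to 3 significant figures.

For Gamma(k, rate β): mean = k/β, variance = k/β², so CV = 1/√k.
CV = 0.51, hence k = 1/CV² = 3.84.
Then β = k/mean = 3.84/107 = 0.0359.

k ≈ 3.84, β ≈ 0.0359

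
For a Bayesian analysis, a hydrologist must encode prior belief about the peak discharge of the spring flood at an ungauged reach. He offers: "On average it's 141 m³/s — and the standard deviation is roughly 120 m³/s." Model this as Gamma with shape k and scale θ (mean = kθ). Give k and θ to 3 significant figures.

k ≈ 1.38, θ ≈ 102

For Gamma(k, scale θ): mean = kθ, variance = kθ², so CV = 1/√k.
CV = SD/mean = 120/141 = 0.8511, hence k = 1/CV² = 1.38.
Then θ = mean/k = 141/1.38 = 102.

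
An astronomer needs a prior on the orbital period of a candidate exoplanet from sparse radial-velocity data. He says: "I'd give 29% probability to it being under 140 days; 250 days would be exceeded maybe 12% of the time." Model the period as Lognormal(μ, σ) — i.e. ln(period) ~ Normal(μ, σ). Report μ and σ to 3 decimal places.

μ ≈ 5.127, σ ≈ 0.335

If T ~ Lognormal(μ,σ) then ln T ~ Normal(μ,σ), so the p-quantile of ln T is μ + z_p·σ.
ln(140) = 4.942 and ln(250) = 5.521; z_{0.29} = -0.5534, z_{0.88} = 1.175.
σ = (5.521 − 4.942)/(1.175 − (-0.5534)) = 0.335.
μ = 4.942 − (-0.5534)·0.335 = 5.127.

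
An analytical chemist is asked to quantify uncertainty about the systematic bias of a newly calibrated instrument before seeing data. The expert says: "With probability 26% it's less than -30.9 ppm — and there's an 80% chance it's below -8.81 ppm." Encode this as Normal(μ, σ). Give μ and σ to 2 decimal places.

The p-quantile of Normal(μ,σ) is μ + z_p·σ, with z_{0.26} = -0.6433 and z_{0.8} = 0.8416.
Eliminate σ: μ = (z₂·x₁ − z₁·x₂)/(z₂ − z₁) = (0.8416·-30.9 − (-0.6433)·-8.81)/1.485 = -21.33.
Then σ = (x₂ − x₁)/(z₂ − z₁) = (-8.81 − -30.9)/1.485 = 14.88.

μ = -21.33, σ = 14.88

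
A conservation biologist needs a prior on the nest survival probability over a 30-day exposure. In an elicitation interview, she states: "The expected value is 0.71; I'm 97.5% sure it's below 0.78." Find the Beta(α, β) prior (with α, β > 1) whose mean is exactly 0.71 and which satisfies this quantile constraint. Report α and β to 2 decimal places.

α ≈ 105.17, β ≈ 42.96

With mean 0.71 fixed, write α = 0.71s, β = 0.29s where s = α+β.
Need P(θ < 0.78) = 0.975 under Beta(0.71s, 0.29s). Normal approximation: (q−m)/√(m(1−m)/s) ≈ z_{0.975} = 1.96, so s ≈ 0.71·0.29·(1.96)²/(0.78−0.71)² = 161.4.
At s = 161.4: P(θ<0.78) ≈ 0.980. Adjusting to match 0.975 gives s ≈ 148.13.
So α = 0.71·148.13 ≈ 105.17, β = 0.29·148.13 ≈ 42.96.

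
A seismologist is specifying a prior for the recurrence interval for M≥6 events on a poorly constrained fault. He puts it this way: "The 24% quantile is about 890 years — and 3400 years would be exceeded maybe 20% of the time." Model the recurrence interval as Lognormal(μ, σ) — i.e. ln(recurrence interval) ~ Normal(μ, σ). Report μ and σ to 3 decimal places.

If T ~ Lognormal(μ,σ) then ln T ~ Normal(μ,σ), so the p-quantile of ln T is μ + z_p·σ.
ln(890) = 6.791 and ln(3400) = 8.132; z_{0.24} = -0.7063, z_{0.8} = 0.8416.
σ = (8.132 − 6.791)/(0.8416 − (-0.7063)) = 0.866.
μ = 6.791 − (-0.7063)·0.866 = 7.403.

μ ≈ 7.403, σ ≈ 0.866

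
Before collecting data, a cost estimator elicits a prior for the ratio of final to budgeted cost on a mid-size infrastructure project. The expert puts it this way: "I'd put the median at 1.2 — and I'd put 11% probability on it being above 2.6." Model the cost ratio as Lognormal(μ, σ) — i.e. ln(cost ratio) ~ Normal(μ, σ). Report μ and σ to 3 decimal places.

μ ≈ 0.182, σ ≈ 0.630

If T ~ Lognormal(μ,σ) then ln T ~ Normal(μ,σ), so the p-quantile of ln T is μ + z_p·σ.
ln(1.2) = 0.1823 and ln(2.6) = 0.9555; z_{0.5} = 0, z_{0.89} = 1.227.
σ = (0.9555 − 0.1823)/(1.227 − (0)) = 0.630.
μ = 0.1823 − (0)·0.630 = 0.182.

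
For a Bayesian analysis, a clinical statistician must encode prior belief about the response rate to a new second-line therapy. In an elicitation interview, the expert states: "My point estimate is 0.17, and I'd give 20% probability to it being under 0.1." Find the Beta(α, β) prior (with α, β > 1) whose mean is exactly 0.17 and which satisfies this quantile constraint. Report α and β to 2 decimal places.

With mean 0.17 fixed, write α = 0.17s, β = 0.83s where s = α+β.
Need P(θ < 0.1) = 0.2 under Beta(0.17s, 0.83s). Normal approximation: (q−m)/√(m(1−m)/s) ≈ z_{0.2} = -0.842, so s ≈ 0.17·0.83·(-0.842)²/(0.1−0.17)² = 20.4.
At s = 20.4: P(θ<0.1) ≈ 0.205. Adjusting to match 0.2 gives s ≈ 21.10.
So α = 0.17·21.10 ≈ 3.59, β = 0.83·21.10 ≈ 17.51.

α ≈ 3.59, β ≈ 17.51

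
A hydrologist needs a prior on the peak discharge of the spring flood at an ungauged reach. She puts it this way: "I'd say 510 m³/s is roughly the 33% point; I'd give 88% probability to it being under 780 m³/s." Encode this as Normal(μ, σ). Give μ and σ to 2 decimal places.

The p-quantile of Normal(μ,σ) is μ + z_p·σ, with z_{0.33} = -0.4399 and z_{0.88} = 1.175.
Eliminate σ: μ = (z₂·x₁ − z₁·x₂)/(z₂ − z₁) = (1.175·510 − (-0.4399)·780)/1.615 = 583.55.
Then σ = (x₂ − x₁)/(z₂ − z₁) = (780 − 510)/1.615 = 167.19.

μ = 583.55, σ = 167.19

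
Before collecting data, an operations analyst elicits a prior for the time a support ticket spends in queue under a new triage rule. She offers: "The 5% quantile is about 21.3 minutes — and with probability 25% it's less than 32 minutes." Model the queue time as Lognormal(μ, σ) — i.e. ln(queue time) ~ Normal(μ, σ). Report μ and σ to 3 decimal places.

μ ≈ 3.749, σ ≈ 0.419

If T ~ Lognormal(μ,σ) then ln T ~ Normal(μ,σ), so the p-quantile of ln T is μ + z_p·σ.
ln(21.3) = 3.059 and ln(32) = 3.466; z_{0.05} = -1.645, z_{0.25} = -0.6745.
σ = (3.466 − 3.059)/(-0.6745 − (-1.645)) = 0.419.
μ = 3.059 − (-1.645)·0.419 = 3.749.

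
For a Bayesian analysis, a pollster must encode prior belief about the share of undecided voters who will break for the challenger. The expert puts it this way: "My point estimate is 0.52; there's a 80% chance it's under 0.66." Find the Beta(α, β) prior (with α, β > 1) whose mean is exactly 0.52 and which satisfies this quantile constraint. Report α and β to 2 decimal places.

With mean 0.52 fixed, write α = 0.52s, β = 0.48s where s = α+β.
Need P(θ < 0.66) = 0.8 under Beta(0.52s, 0.48s). Normal approximation: (q−m)/√(m(1−m)/s) ≈ z_{0.8} = 0.842, so s ≈ 0.52·0.48·(0.842)²/(0.66−0.52)² = 9.0.
At s = 9.0: P(θ<0.66) ≈ 0.798. Adjusting to match 0.8 gives s ≈ 9.19.
So α = 0.52·9.19 ≈ 4.78, β = 0.48·9.19 ≈ 4.41.

α ≈ 4.78, β ≈ 4.41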